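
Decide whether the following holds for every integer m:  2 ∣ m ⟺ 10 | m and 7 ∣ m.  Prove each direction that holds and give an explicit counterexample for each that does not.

(⇒) fails; (⇐) holds.

(→) This fails: take m = 2. Certainly 2 ∣ 2, but 10 ∤ 2.

(←) Suppose 10 ∣ m and 7 ∣ m. Any common multiple of 10 and 7 is a multiple of their lcm; here gcd(10, 7) = 1, so lcm(10, 7) = 10·7 = 70, so 70 ∣ m. Since 2 ∣ 70, it follows that 2 ∣ m.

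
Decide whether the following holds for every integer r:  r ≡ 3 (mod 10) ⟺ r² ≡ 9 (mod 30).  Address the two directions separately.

(→) This fails: take r = 13. Then 13 ≡ 3 (mod 10), but 13² = 169 ≡ 19 (mod 30), not 9.

(←) This fails: take r = 27. Then 27² = 729 ≡ 9 (mod 30), yet 27 ≡ 7 (mod 10), not 3.

Neither implication holds.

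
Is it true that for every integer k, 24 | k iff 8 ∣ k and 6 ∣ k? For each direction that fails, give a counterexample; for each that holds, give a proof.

Equivalent; both directions hold.

(→) If 24 ∣ k, write k = 24q. Since 24 = 3·8, k = 8·(3q), so 8 ∣ k; and since 24 = 4·6, k = 6·(4q), so 6 ∣ k.

(←) Suppose 8 ∣ k and 6 ∣ k. Any common multiple of 8 and 6 is a multiple of their lcm; here lcm(8, 6) = 8·6/gcd(8, 6) = 48/2 = 24, so 24 ∣ k.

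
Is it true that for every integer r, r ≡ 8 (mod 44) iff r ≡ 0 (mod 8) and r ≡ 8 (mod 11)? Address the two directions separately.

The forward direction fails; the converse holds.

[⇒] This fails: r = 52 gives 52 ≡ 8 (mod 44) but 52 ≡ 4 (mod 8), so the conjunction on the right does not hold.

[⇐] Conversely, if r ≡ 0 (mod 8) and r ≡ 8 (mod 11), then by the Chinese remainder theorem r ≡ 8 (mod 88). Since 8 ≡ 8 (mod 44) and 44 ∣ 88, we get r ≡ 8 (mod 44).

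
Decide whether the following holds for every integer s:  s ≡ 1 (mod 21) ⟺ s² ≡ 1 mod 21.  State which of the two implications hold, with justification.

Only the forward implication holds.

(⟸) This fails: take s = 8. Then 8² = 64 ≡ 1 (mod 21), yet 8 ≡ 8 (mod 21), not 1.

(⟹) Suppose s ≡ 1 (mod 21). Write s = 21j + 1. Then (21j + 1)² = 441j² + 42j + 1 = 21(21j² + 2j) + 1, so s² ≡ 1 (mod 21).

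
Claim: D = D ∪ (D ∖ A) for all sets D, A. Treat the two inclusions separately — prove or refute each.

Forward inclusion. Let x ∈ D. Then either x ∈ D and x ∉ A; or x ∈ D ∩ A. In each case x ∈ D ∪ (D ∖ A), so D ⊆ D ∪ (D ∖ A).

Reverse inclusion. Let x ∈ D ∪ (D ∖ A). Then either x ∈ D and x ∉ A; or x ∈ D ∩ A. In each case x ∈ D, so D ∪ (D ∖ A) ⊆ D.

Both inclusions hold.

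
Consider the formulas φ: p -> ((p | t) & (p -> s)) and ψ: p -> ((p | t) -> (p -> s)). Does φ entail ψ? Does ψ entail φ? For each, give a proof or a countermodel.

Both directions hold; the statement is true.

(→) Assume the antecedent. If s is true, p -> ((p | t) -> (p -> s)) reduces to true regardless of the other variables. If s is false, the antecedent forces (s = F, t = F, p = F) or (s = F, t = T, p = F), and p -> ((p | t) -> (p -> s)) holds there. Either way p -> ((p | t) -> (p -> s)) holds.

(←) Assume the antecedent. If s is true, p -> ((p | t) & (p -> s)) reduces to true regardless of the other variables. If s is false, the antecedent forces (s = F, t = F, p = F) or (s = F, t = T, p = F), and p -> ((p | t) & (p -> s)) holds there. Either way p -> ((p | t) & (p -> s)) holds.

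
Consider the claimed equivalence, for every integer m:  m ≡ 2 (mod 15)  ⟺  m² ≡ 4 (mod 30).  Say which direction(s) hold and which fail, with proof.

(⇒) fails and (⇐) fails.

(→) This fails: take m = 17. Then 17 ≡ 2 (mod 15), but 17² = 289 ≡ 19 (mod 30), not 4.

(←) This fails: take m = 8. Then 8² = 64 ≡ 4 (mod 30), yet 8 ≡ 8 (mod 15), not 2.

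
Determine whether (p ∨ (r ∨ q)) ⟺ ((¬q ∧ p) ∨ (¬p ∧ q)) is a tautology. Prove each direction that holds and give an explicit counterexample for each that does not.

Only the reverse direction holds.

(⟹) This fails. Under r = T, p = F, q = F, the left side is true but the right side is false.

(⟸) Assume the antecedent. If r is true, p ∨ (r ∨ q) reduces to true regardless of the other variables. If r is false, the antecedent forces (r = F, p = T, q = F) or (r = F, p = F, q = T), and p ∨ (r ∨ q) holds there. Either way p ∨ (r ∨ q) holds.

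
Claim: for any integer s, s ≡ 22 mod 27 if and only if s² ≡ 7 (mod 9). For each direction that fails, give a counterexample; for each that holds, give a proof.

Only the forward direction holds.

(⟹) Suppose s ≡ 22 (mod 27). Then s² ≡ 22² = 484 (mod 27), and since 9 ∣ 27, also s² ≡ 7 (mod 9).

(⟸) This fails: take s = 4. Then 4² = 16 ≡ 7 (mod 9), yet 4 ≡ 4 (mod 27), not 22.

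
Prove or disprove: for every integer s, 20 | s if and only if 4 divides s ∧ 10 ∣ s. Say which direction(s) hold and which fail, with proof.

Both directions hold.

(⟹) If 20 ∣ s, write s = 20q. Since 20 = 5·4, s = 4·(5q), so 4 ∣ s; and since 20 = 2·10, s = 10·(2q), so 10 ∣ s.

(⟸) Suppose 4 ∣ s and 10 ∣ s. Any common multiple of 4 and 10 is a multiple of their lcm; here lcm(4, 10) = 4·10/gcd(4, 10) = 40/2 = 20, so 20 ∣ s.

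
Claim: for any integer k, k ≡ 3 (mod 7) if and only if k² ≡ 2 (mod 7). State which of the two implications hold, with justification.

[⇒] Suppose k ≡ 3 (mod 7). Write k = 7j + 3. Then (7j + 3)² = 49j² + 42j + 9 = 7(7j² + 6j + 1) + 2, so k² ≡ 2 (mod 7).

[⇐] This fails: take k = 4. Then 4² = 16 ≡ 2 (mod 7), yet 4 ≡ 4 (mod 7), not 3.

The forward direction holds; the converse fails.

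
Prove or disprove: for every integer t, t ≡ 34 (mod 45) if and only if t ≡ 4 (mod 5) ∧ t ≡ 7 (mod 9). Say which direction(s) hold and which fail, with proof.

Equivalent; both directions hold.

(→) Suppose t ≡ 34 (mod 45); write t = 45j + 34. Since 5 ∣ 45, reducing mod 5 gives t ≡ 34 ≡ 4 (mod 5); since 9 ∣ 45, reducing mod 9 gives t ≡ 34 ≡ 7 (mod 9).

(←) Conversely, if t ≡ 4 (mod 5) and t ≡ 7 (mod 9), then by the Chinese remainder theorem t ≡ 34 (mod 45). This is exactly t ≡ 34 (mod 45).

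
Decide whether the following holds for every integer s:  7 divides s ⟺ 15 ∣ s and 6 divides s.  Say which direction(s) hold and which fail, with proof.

Neither direction holds.

(⇒) This fails: take s = 7. Certainly 7 ∣ 7, but 15 ∤ 7.

(⇐) This fails: take s = 30. Both 15 ∣ 30 and 6 ∣ 30, yet 30 is not a multiple of 7 (since 30 = 4·7 + 2), so 7 ∤ 30.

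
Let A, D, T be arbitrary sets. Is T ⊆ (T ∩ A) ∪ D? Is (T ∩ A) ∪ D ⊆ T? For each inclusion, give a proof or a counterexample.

(⊆) This inclusion fails. Take A = ∅, D = ∅, T = {1}; then 1 ∈ T but 1 ∉ (T ∩ A) ∪ D.

(⊇) This inclusion fails. Take A = ∅, D = {1}, T = ∅; then 1 ∈ (T ∩ A) ∪ D but 1 ∉ T.

Neither inclusion holds.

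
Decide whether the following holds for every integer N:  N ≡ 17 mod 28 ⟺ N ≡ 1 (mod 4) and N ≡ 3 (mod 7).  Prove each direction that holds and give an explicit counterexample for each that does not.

Forward direction. Suppose N ≡ 17 (mod 28); write N = 28j + 17. Since 4 ∣ 28, reducing mod 4 gives N ≡ 17 ≡ 1 (mod 4); since 7 ∣ 28, reducing mod 7 gives N ≡ 17 ≡ 3 (mod 7).

Converse. If N ≡ 1 (mod 4) and N ≡ 3 (mod 7), then by the Chinese remainder theorem N ≡ 17 (mod 28). This is exactly N ≡ 17 (mod 28).

Both implications hold.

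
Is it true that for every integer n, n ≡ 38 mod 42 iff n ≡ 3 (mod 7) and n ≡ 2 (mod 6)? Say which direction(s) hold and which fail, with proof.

The biconditional holds.

[⇒] Suppose n ≡ 38 (mod 42); write n = 42j + 38. Since 7 ∣ 42, reducing mod 7 gives n ≡ 38 ≡ 3 (mod 7); since 6 ∣ 42, reducing mod 6 gives n ≡ 38 ≡ 2 (mod 6).

[⇐] Conversely, if n ≡ 3 (mod 7) and n ≡ 2 (mod 6), then by the Chinese remainder theorem n ≡ 38 (mod 42). This is exactly n ≡ 38 (mod 42).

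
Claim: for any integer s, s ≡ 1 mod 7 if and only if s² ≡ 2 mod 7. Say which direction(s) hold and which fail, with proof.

(→) This fails: take s = 1. Then 1 ≡ 1 (mod 7), but 1² = 1 ≡ 1 (mod 7), not 2.

(←) This fails: take s = 3. Then 3² = 9 ≡ 2 (mod 7), yet 3 ≡ 3 (mod 7), not 1.

Neither implication holds.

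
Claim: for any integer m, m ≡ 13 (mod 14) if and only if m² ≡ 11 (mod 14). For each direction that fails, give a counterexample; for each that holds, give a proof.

(⟹) This fails: take m = 13. Then 13 ≡ 13 (mod 14), but 13² = 169 ≡ 1 (mod 14), not 11.

(⟸) This fails: take m = 5. Then 5² = 25 ≡ 11 (mod 14), yet 5 ≡ 5 (mod 14), not 13.

(⇒) fails and (⇐) fails.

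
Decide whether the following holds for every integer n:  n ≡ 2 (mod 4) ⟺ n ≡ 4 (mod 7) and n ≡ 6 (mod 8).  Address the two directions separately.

The forward direction fails; the converse holds.

Converse. If n ≡ 4 (mod 7) and n ≡ 6 (mod 8), then by the Chinese remainder theorem n ≡ 46 (mod 56). Since 46 ≡ 2 (mod 4) and 4 ∣ 56, we get n ≡ 2 (mod 4).

Forward direction. This fails: n = 2 gives 2 ≡ 2 (mod 4) but 2 ≡ 2 (mod 7), so the conjunction on the right does not hold.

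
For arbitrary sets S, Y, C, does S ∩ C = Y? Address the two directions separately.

Neither inclusion holds.

(⊆) This inclusion fails. Take S = {1}, Y = ∅, C = {1}; then 1 ∈ S ∩ C but 1 ∉ Y.

(⊇) This inclusion fails. Take S = ∅, Y = {1}, C = ∅; then 1 ∈ Y but 1 ∉ S ∩ C.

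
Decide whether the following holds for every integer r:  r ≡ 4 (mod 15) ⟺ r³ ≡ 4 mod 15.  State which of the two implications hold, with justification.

Equivalent; both directions hold.

(⇒) Suppose r ≡ 4 (mod 15). Write r = 15j + 4. Then (15j + 4)³ = 3375j³ + 2700j² + 720j + 64 = 15(225j³ + 180j² + 48j + 4) + 4, so r³ ≡ 4 (mod 15).

(⇐) Conversely, suppose r³ ≡ 4 (mod 15). The only residue r in {0, …, 14} with r³ ≡ 4 (mod 15) is r = 4, so r ≡ 4 (mod 15).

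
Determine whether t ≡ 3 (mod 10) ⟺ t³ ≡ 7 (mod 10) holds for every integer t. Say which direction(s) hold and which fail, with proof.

The biconditional holds.

Forward direction. Suppose t ≡ 3 (mod 10). Write t = 10j + 3. Then (10j + 3)³ = 1000j³ + 900j² + 270j + 27 = 10(100j³ + 90j² + 27j + 2) + 7, so t³ ≡ 7 (mod 10).

Converse. Suppose t³ ≡ 7 (mod 10). The only residue r in {0, …, 9} with r³ ≡ 7 (mod 10) is r = 3, so t ≡ 3 (mod 10).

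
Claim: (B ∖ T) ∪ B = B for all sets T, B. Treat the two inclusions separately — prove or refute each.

Both inclusions hold.

(⟹) Let x ∈ (B ∖ T) ∪ B. Then either x ∈ B and x ∉ T; or x ∈ T ∩ B. In each case x ∈ B, so (B ∖ T) ∪ B ⊆ B.

(⟸) Let x ∈ B. Then either x ∈ B and x ∉ T; or x ∈ T ∩ B. In each case x ∈ (B ∖ T) ∪ B, so B ⊆ (B ∖ T) ∪ B.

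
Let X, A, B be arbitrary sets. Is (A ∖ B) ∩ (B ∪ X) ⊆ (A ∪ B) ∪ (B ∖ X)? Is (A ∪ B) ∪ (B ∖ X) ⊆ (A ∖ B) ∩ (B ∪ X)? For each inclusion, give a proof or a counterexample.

Only the forward inclusion holds.

Reverse inclusion. This inclusion fails. Take X = ∅, A = {1}, B = ∅; then 1 ∈ (A ∪ B) ∪ (B ∖ X) but 1 ∉ (A ∖ B) ∩ (B ∪ X).

Forward inclusion. Let x ∈ (A ∖ B) ∩ (B ∪ X). Then x ∈ X ∩ A and x ∉ B, from which x ∈ (A ∪ B) ∪ (B ∖ X).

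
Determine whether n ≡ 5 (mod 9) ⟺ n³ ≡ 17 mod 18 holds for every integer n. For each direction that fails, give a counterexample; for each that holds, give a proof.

Both directions fail.

(⇒) This fails: take n = 14. Then 14 ≡ 5 (mod 9), but 14³ = 2744 ≡ 8 (mod 18), not 17.

(⇐) This fails: take n = 11. Then 11³ = 1331 ≡ 17 (mod 18), yet 11 ≡ 2 (mod 9), not 5.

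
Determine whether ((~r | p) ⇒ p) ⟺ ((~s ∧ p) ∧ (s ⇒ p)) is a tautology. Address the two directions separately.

The forward direction fails; the converse holds.

(⟹) This fails. Under r = T, p = F, s = F, the left side is true but the right side is false.

(⟸) Assume the antecedent. If r is true, (~r | p) ⇒ p reduces to true regardless of the other variables. If r is false, the antecedent forces (r = F, p = T, s = F), and (~r | p) ⇒ p holds there. Either way (~r | p) ⇒ p holds.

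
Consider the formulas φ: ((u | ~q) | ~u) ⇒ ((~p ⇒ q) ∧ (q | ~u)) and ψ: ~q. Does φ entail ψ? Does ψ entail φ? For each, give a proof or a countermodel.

Neither implication holds.

(⇒) This fails. Under p = F, q = T, u = F, the left side is true but the right side is false.

(⇐) This fails. Under p = F, q = F, u = F, the left side is false but the right side is true.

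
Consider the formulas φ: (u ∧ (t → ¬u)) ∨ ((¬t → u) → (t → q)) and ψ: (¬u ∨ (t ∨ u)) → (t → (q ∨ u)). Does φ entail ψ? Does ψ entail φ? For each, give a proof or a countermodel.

Not equivalent: only (⇒) holds.

Converse. This fails. Under q = F, t = T, u = T, the left side is false but the right side is true.

Forward direction. Assume the antecedent. If q is true, (¬u ∨ (t ∨ u)) → (t → (q ∨ u)) reduces to true regardless of the other variables. If q is false, the antecedent forces (q = F, t = F, u = F) or (q = F, t = F, u = T), and (¬u ∨ (t ∨ u)) → (t → (q ∨ u)) holds there. Either way (¬u ∨ (t ∨ u)) → (t → (q ∨ u)) holds.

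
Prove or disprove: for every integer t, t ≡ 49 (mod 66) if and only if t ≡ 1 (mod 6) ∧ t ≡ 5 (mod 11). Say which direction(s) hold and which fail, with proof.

(⇒) Suppose t ≡ 49 (mod 66); write t = 66j + 49. Since 6 ∣ 66, reducing mod 6 gives t ≡ 49 ≡ 1 (mod 6); since 11 ∣ 66, reducing mod 11 gives t ≡ 49 ≡ 5 (mod 11).

(⇐) Conversely, if t ≡ 1 (mod 6) and t ≡ 5 (mod 11), then by the Chinese remainder theorem t ≡ 49 (mod 66). This is exactly t ≡ 49 (mod 66).

Both directions hold.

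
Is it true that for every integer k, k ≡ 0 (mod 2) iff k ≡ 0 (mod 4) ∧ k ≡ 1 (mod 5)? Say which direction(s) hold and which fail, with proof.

(→) This fails: k = 0 gives 0 ≡ 0 (mod 2) but 0 ≡ 0 (mod 5), so the conjunction on the right does not hold.

(←) Conversely, if k ≡ 0 (mod 4) and k ≡ 1 (mod 5), then by the Chinese remainder theorem k ≡ 16 (mod 20). Since 16 ≡ 0 (mod 2) and 2 ∣ 20, we get k ≡ 0 (mod 2).

The forward direction fails; the converse holds.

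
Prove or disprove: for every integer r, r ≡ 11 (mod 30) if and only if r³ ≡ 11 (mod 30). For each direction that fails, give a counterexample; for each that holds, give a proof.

The biconditional holds.

(←) Suppose r³ ≡ 11 (mod 30). The only residue r in {0, …, 29} with r³ ≡ 11 (mod 30) is r = 11, so r ≡ 11 (mod 30).

(→) Suppose r ≡ 11 (mod 30). Write r = 30j + 11. Then (30j + 11)³ = 27000j³ + 29700j² + 10890j + 1331 = 30(900j³ + 990j² + 363j + 44) + 11, so r³ ≡ 11 (mod 30).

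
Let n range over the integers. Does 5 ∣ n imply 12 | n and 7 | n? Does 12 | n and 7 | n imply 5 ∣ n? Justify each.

(⟹) This fails: take n = 5. Certainly 5 ∣ 5, but 12 ∤ 5.

(⟸) This fails: take n = 84. Both 12 ∣ 84 and 7 ∣ 84, yet 84 is not a multiple of 5 (since 84 = 16·5 + 4), so 5 ∤ 84.

Neither direction holds.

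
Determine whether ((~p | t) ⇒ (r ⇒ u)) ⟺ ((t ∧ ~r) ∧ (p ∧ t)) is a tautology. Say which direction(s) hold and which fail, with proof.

(⇒) fails; (⇐) holds.

[⇒] This fails. Under u = F, r = F, p = F, t = F, the left side is true but the right side is false.

[⇐] Assume the antecedent. If u is true, (~p | t) ⇒ (r ⇒ u) reduces to true regardless of the other variables. If u is false, the antecedent forces (u = F, r = F, p = T, t = T), and (~p | t) ⇒ (r ⇒ u) holds there. Either way (~p | t) ⇒ (r ⇒ u) holds.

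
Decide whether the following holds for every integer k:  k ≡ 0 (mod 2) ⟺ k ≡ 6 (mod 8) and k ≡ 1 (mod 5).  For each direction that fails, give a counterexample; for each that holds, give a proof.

(⇒) fails; (⇐) holds.

[⇒] This fails: k = 0 gives 0 ≡ 0 (mod 2) but 0 ≡ 0 (mod 8), so the conjunction on the right does not hold.

[⇐] Conversely, if k ≡ 6 (mod 8) and k ≡ 1 (mod 5), then by the Chinese remainder theorem k ≡ 6 (mod 40). Since 6 ≡ 0 (mod 2) and 2 ∣ 40, we get k ≡ 0 (mod 2).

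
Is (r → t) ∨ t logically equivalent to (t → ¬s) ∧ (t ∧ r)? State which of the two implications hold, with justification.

Only the reverse direction holds.

(⟸) Assume the antecedent. If s is true, the antecedent cannot hold. If s is false, the antecedent forces (s = F, t = T, r = T), and (r → t) ∨ t holds there. Either way (r → t) ∨ t holds.

(⟹) This fails. Under s = F, t = F, r = F, the left side is true but the right side is false.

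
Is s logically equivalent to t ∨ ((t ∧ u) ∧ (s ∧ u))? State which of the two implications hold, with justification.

(⇒) fails and (⇐) fails.

(⇒) This fails. Under s = T, u = F, t = F, the left side is true but the right side is false.

(⇐) This fails. Under s = F, u = F, t = T, the left side is false but the right side is true.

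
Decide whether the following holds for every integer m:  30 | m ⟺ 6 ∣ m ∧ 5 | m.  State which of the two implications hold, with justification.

The biconditional holds.

[⇒] If 30 ∣ m, write m = 30q. Since 30 = 5·6, m = 6·(5q), so 6 ∣ m; and since 30 = 6·5, m = 5·(6q), so 5 ∣ m.

[⇐] Suppose 6 ∣ m and 5 ∣ m. Any common multiple of 6 and 5 is a multiple of their lcm; here gcd(6, 5) = 1, so lcm(6, 5) = 6·5 = 30, so 30 ∣ m.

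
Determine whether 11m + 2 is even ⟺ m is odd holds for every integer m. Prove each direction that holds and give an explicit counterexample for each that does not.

Both directions fail.

(⟹) This fails: m = 0 gives 11m + 2 = 2, which is even, but 0 is even, not odd.

(⟸) This also fails: m = 3 is odd, but 11m + 2 = 35 is odd, not even.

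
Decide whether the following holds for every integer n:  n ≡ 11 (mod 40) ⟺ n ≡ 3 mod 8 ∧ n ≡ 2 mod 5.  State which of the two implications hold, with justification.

Both directions fail.

(⇒) This fails: n = 11 gives 11 ≡ 11 (mod 40) but 11 ≡ 1 (mod 5), so the conjunction on the right does not hold.

(⇐) This fails: n = 27 satisfies both congruences on the right (27 ≡ 3 mod 8 and 27 ≡ 2 mod 5) yet 27 ≡ 27 (mod 40), not 11.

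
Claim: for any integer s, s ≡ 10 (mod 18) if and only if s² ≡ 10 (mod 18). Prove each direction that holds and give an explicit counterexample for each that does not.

[⇒] Suppose s ≡ 10 (mod 18). Write s = 18j + 10. Then (18j + 10)² = 324j² + 360j + 100 = 18(18j² + 20j + 5) + 10, so s² ≡ 10 (mod 18).

[⇐] This fails: take s = 8. Then 8² = 64 ≡ 10 (mod 18), yet 8 ≡ 8 (mod 18), not 10.

Only the forward implication holds.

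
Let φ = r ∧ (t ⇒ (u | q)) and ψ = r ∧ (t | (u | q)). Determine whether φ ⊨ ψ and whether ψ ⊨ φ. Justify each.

(⟹) This fails. Under u = F, q = F, r = T, t = F, the left side is true but the right side is false.

(⟸) This fails. Under u = F, q = F, r = T, t = T, the left side is false but the right side is true.

(⇒) fails and (⇐) fails.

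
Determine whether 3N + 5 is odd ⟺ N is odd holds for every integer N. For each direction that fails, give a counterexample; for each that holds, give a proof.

(⇒) This fails: N = 6 gives 3N + 5 = 23, which is odd, but 6 is even, not odd.

(⇐) This also fails: N = 1 is odd, but 3N + 5 = 8 is even, not odd.

Neither direction holds.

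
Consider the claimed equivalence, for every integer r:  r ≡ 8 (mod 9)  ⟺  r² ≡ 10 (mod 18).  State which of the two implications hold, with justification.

Neither direction holds.

[⇒] This fails: take r = 17. Then 17 ≡ 8 (mod 9), but 17² = 289 ≡ 1 (mod 18), not 10.

[⇐] This fails: take r = 10. Then 10² = 100 ≡ 10 (mod 18), yet 10 ≡ 1 (mod 9), not 8.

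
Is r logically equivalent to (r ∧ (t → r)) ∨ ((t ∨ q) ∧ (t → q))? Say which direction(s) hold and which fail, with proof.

Only the forward direction holds.

(⇒) Assume the antecedent. If r is true, the consequent reduces to true regardless of the other variables. If r is false, the antecedent cannot hold. Either way the consequent holds.

(⇐) This fails. Under r = F, q = T, t = F, the left side is false but the right side is true.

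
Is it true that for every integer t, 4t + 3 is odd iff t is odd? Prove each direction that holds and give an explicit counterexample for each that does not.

(⟹) This fails: take t = 6. Then 4t + 3 = 27, which is odd, yet t = 6 is even, not odd.

(⟸) Suppose t is odd. Since 4 is even, 4t is even for every t, so 4t + 3 has the same parity as 3, which is odd. Hence 4t + 3 is odd.

Only the converse holds.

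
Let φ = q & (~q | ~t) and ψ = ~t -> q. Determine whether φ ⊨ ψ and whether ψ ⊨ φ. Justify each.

(⇒) Assume the antecedent. If q is true, ~t -> q reduces to true regardless of the other variables. If q is false, the antecedent cannot hold. Either way ~t -> q holds.

(⇐) This fails. Under q = F, t = T, the left side is false but the right side is true.

(⇒) holds; (⇐) fails.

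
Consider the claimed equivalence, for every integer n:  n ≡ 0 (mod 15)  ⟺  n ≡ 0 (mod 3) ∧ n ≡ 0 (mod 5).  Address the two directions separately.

Both implications hold.

[⇒] Suppose n ≡ 0 (mod 15); write n = 15j + 0. Since 3 ∣ 15, reducing mod 3 gives n ≡ 0 (mod 3); since 5 ∣ 15, reducing mod 5 gives n ≡ 0 (mod 5).

[⇐] Conversely, if n ≡ 0 (mod 3) and n ≡ 0 (mod 5), then by the Chinese remainder theorem n ≡ 0 (mod 15). This is exactly n ≡ 0 (mod 15).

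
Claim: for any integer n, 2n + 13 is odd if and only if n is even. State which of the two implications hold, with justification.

Only the reverse direction holds.

(⇒) This fails: take n = 7. Then 2n + 13 = 27, which is odd, yet n = 7 is odd, not even.

(⇐) Suppose n is even. Since 2 is even, 2n is even for every n, so 2n + 13 has the same parity as 13, which is odd. Hence 2n + 13 is odd.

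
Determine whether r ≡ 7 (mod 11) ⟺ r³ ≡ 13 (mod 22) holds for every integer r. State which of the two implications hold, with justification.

Only the reverse direction holds.

(⟹) This fails: take r = 18. Then 18 ≡ 7 (mod 11), but 18³ = 5832 ≡ 2 (mod 22), not 13.

(⟸) Conversely, the residues r modulo 22 with r³ ≡ 13 (mod 22) are exactly {7}, and each is ≡ 7 (mod 11).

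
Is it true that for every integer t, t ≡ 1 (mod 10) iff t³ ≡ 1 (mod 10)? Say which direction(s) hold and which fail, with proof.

(⟸) For the converse, argue contrapositively. If t ≢ 1 (mod 10), then t is congruent to one of 0, 2, 3, 4, 5, 6, 7, 8, 9 modulo 10, and these give t³ ≡ 0, 8, 7, 4, 5, 6, 3, 2, 9 respectively — never 1.

(⟹) Suppose t ≡ 1 (mod 10). Write t = 10j + 1. Then (10j + 1)³ = 1000j³ + 300j² + 30j + 1 = 10(100j³ + 30j² + 3j) + 1, so t³ ≡ 1 (mod 10).

Both implications hold.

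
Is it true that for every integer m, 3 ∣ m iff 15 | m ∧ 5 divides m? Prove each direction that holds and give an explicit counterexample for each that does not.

(⇒) This fails: take m = 3. Certainly 3 ∣ 3, but 15 ∤ 3.

(⇐) Suppose 15 ∣ m and 5 ∣ m. Any common multiple of 15 and 5 is a multiple of their lcm; here lcm(15, 5) = 15·5/gcd(15, 5) = 75/5 = 15, so 15 ∣ m. Since 3 ∣ 15, it follows that 3 ∣ m.

Only the reverse direction holds.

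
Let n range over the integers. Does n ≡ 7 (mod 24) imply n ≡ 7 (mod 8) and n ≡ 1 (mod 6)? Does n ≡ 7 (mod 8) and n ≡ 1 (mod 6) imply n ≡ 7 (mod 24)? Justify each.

[⇒] Suppose n ≡ 7 (mod 24); write n = 24j + 7. Since 8 ∣ 24, reducing mod 8 gives n ≡ 7 (mod 8); since 6 ∣ 24, reducing mod 6 gives n ≡ 7 ≡ 1 (mod 6).

[⇐] Conversely, if n ≡ 7 (mod 8) and n ≡ 1 (mod 6), then by the Chinese remainder theorem n ≡ 7 (mod 24). This is exactly n ≡ 7 (mod 24).

Both implications hold.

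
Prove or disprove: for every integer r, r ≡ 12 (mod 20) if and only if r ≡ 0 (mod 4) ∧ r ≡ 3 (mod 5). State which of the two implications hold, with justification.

Both directions fail.

(→) This fails: r = 12 gives 12 ≡ 12 (mod 20) but 12 ≡ 2 (mod 5), so the conjunction on the right does not hold.

(←) This fails: r = 8 satisfies both congruences on the right (8 ≡ 0 mod 4 and 8 ≡ 3 mod 5) yet 8 ≡ 8 (mod 20), not 12.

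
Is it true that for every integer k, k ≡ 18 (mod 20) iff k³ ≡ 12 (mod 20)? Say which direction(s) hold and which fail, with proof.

Not equivalent: only (⇒) holds.

(→) Suppose k ≡ 18 (mod 20). Write k = 20j + 18. Then (20j + 18)³ = 8000j³ + 21600j² + 19440j + 5832 = 20(400j³ + 1080j² + 972j + 291) + 12, so k³ ≡ 12 (mod 20).

(←) This fails: take k = 8. Then 8³ = 512 ≡ 12 (mod 20), yet 8 ≡ 8 (mod 20), not 18.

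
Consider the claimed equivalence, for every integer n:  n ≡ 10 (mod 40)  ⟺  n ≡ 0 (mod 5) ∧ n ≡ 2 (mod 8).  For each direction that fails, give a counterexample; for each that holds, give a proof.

[⇒] Suppose n ≡ 10 (mod 40); write n = 40j + 10. Since 5 ∣ 40, reducing mod 5 gives n ≡ 10 ≡ 0 (mod 5); since 8 ∣ 40, reducing mod 8 gives n ≡ 10 ≡ 2 (mod 8).

[⇐] Conversely, if n ≡ 0 (mod 5) and n ≡ 2 (mod 8), then by the Chinese remainder theorem n ≡ 10 (mod 40). This is exactly n ≡ 10 (mod 40).

The biconditional holds.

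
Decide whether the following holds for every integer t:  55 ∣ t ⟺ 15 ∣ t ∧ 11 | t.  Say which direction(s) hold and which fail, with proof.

Only the reverse direction holds.

Forward direction. This fails: take t = 55. Certainly 55 ∣ 55, but 15 ∤ 55.

Converse. Suppose 15 ∣ t and 11 ∣ t. Any common multiple of 15 and 11 is a multiple of their lcm; here gcd(15, 11) = 1, so lcm(15, 11) = 15·11 = 165, so 165 ∣ t. Since 55 ∣ 165, it follows that 55 ∣ t.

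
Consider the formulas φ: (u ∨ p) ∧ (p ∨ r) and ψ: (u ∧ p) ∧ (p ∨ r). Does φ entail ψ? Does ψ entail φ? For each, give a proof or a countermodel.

[⇒] This fails. Under p = T, r = F, u = F, the left side is true but the right side is false.

[⇐] Assume the antecedent. If p is true, (u ∨ p) ∧ (p ∨ r) reduces to true regardless of the other variables. If p is false, the antecedent cannot hold. Either way (u ∨ p) ∧ (p ∨ r) holds.

The forward direction fails; the converse holds.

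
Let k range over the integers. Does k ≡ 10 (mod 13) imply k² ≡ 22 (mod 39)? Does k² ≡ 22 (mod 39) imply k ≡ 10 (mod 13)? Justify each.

Forward direction. This fails: take k = 36. Then 36 ≡ 10 (mod 13), but 36² = 1296 ≡ 9 (mod 39), not 22.

Converse. This fails: take k = 16. Then 16² = 256 ≡ 22 (mod 39), yet 16 ≡ 3 (mod 13), not 10.

Neither direction holds.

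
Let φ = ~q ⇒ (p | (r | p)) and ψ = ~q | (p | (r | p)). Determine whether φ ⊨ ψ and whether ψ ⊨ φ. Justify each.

Both directions fail.

(→) This fails. Under p = F, r = F, q = T, the left side is true but the right side is false.

(←) This fails. Under p = F, r = F, q = F, the left side is false but the right side is true.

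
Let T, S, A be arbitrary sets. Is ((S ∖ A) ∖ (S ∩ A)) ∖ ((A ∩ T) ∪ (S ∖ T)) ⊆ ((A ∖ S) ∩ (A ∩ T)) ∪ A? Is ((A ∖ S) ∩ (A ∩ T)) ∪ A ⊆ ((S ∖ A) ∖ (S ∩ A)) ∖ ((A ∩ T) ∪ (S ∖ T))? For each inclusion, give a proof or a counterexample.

(⊆) fails and (⊇) fails.

(⊆) This inclusion fails. Take T = {1}, S = {1}, A = ∅; then 1 ∈ ((S ∖ A) ∖ (S ∩ A)) ∖ ((A ∩ T) ∪ (S ∖ T)) but 1 ∉ ((A ∖ S) ∩ (A ∩ T)) ∪ A.

(⊇) This inclusion fails. Take T = ∅, S = ∅, A = {1}; then 1 ∈ ((A ∖ S) ∩ (A ∩ T)) ∪ A but 1 ∉ ((S ∖ A) ∖ (S ∩ A)) ∖ ((A ∩ T) ∪ (S ∖ T)).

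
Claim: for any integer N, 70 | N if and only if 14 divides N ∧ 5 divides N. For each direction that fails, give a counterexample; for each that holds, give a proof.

(⟹) If 70 ∣ N, write N = 70q. Since 70 = 5·14, N = 14·(5q), so 14 ∣ N; and since 70 = 14·5, N = 5·(14q), so 5 ∣ N.

(⟸) Suppose 14 ∣ N and 5 ∣ N. Any common multiple of 14 and 5 is a multiple of their lcm; here gcd(14, 5) = 1, so lcm(14, 5) = 14·5 = 70, so 70 ∣ N.

Equivalent; both directions hold.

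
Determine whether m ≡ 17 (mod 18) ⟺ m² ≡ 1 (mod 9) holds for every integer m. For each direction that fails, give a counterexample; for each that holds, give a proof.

[⇐] This fails: take m = 1. Then 1² = 1 ≡ 1 (mod 9), yet 1 ≡ 1 (mod 18), not 17.

[⇒] Suppose m ≡ 17 (mod 18). Then m² ≡ 17² = 289 (mod 18), and since 9 ∣ 18, also m² ≡ 1 (mod 9).

Only the forward implication holds.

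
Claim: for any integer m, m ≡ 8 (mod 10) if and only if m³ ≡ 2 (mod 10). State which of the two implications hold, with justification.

The biconditional holds.

[⇒] Suppose m ≡ 8 (mod 10). Write m = 10j + 8. Then (10j + 8)³ = 1000j³ + 2400j² + 1920j + 512 = 10(100j³ + 240j² + 192j + 51) + 2, so m³ ≡ 2 (mod 10).

[⇐] For the converse, argue contrapositively. If m ≢ 8 (mod 10), then m is congruent to one of 0, 1, 2, 3, 4, 5, 6, 7, 9 modulo 10, and these give m³ ≡ 0, 1, 8, 7, 4, 5, 6, 3, 9 respectively — never 2.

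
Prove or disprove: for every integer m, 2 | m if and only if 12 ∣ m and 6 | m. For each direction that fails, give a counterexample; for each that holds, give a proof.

Not equivalent: only (⇐) holds.

(→) This fails: take m = 2. Certainly 2 ∣ 2, but 12 ∤ 2.

(←) Suppose 12 ∣ m and 6 ∣ m. Any common multiple of 12 and 6 is a multiple of their lcm; here lcm(12, 6) = 12·6/gcd(12, 6) = 72/6 = 12, so 12 ∣ m. Since 2 ∣ 12, it follows that 2 ∣ m.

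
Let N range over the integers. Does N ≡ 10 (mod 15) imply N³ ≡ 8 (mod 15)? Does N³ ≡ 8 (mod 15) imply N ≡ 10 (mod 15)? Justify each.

Forward direction. This fails: take N = 10. Then 10 ≡ 10 (mod 15), but 10³ = 1000 ≡ 10 (mod 15), not 8.

Converse. This fails: take N = 2. Then 2³ = 8 ≡ 8 (mod 15), yet 2 ≡ 2 (mod 15), not 10.

Both directions fail.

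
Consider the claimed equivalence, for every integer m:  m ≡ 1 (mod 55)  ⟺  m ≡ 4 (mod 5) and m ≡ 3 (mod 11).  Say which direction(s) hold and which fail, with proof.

(⟹) This fails: m = 1 gives 1 ≡ 1 (mod 55) but 1 ≡ 1 (mod 5), so the conjunction on the right does not hold.

(⟸) This fails: m = 14 satisfies both congruences on the right (14 ≡ 4 mod 5 and 14 ≡ 3 mod 11) yet 14 ≡ 14 (mod 55), not 1.

Both directions fail.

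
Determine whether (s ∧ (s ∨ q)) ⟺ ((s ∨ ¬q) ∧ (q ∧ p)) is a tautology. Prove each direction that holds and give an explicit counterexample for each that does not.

Not equivalent: only (⇐) holds.

[⇒] This fails. Under s = T, q = F, p = F, the left side is true but the right side is false.

[⇐] Assume the antecedent. If s is true, s ∧ (s ∨ q) reduces to true regardless of the other variables. If s is false, the antecedent cannot hold. Either way s ∧ (s ∨ q) holds.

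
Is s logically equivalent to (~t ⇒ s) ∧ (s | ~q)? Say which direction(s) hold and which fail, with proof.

Only the forward direction holds.

(⇒) Assume the antecedent. If s is true, (~t ⇒ s) ∧ (s | ~q) reduces to true regardless of the other variables. If s is false, the antecedent cannot hold. Either way (~t ⇒ s) ∧ (s | ~q) holds.

(⇐) This fails. Under s = F, t = T, q = F, the left side is false but the right side is true.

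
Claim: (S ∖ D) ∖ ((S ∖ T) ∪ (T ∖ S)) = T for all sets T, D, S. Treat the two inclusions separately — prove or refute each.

Forward inclusion. Let x ∈ (S ∖ D) ∖ ((S ∖ T) ∪ (T ∖ S)). Then x ∈ T ∩ S and x ∉ D, from which x ∈ T.

Reverse inclusion. This inclusion fails. Take T = {1}, D = ∅, S = ∅; then 1 ∈ T but 1 ∉ (S ∖ D) ∖ ((S ∖ T) ∪ (T ∖ S)).

The sets are not equal: only the forward inclusion holds.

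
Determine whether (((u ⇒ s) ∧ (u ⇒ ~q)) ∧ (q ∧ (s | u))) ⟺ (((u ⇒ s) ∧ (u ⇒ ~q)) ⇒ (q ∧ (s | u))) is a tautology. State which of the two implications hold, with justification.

Not equivalent: only (⇒) holds.

(←) This fails. Under s = F, q = F, u = T, the left side is false but the right side is true.

(→) Assume the antecedent. If s is true, the antecedent forces (s = T, q = T, u = F), and the consequent holds there. If s is false, the antecedent cannot hold. Either way the consequent holds.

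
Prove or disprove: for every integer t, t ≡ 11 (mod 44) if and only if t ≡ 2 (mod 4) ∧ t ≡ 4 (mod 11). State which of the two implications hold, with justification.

(⇒) This fails: t = 11 gives 11 ≡ 11 (mod 44) but 11 ≡ 3 (mod 4), so the conjunction on the right does not hold.

(⇐) This fails: t = 26 satisfies both congruences on the right (26 ≡ 2 mod 4 and 26 ≡ 4 mod 11) yet 26 ≡ 26 (mod 44), not 11.

Neither direction holds.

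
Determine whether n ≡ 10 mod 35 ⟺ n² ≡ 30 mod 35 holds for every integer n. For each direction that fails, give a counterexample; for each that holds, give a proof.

Only the forward implication holds.

(⇐) This fails: take n = 25. Then 25² = 625 ≡ 30 (mod 35), yet 25 ≡ 25 (mod 35), not 10.

(⇒) Suppose n ≡ 10 mod 35. Write n = 35j + 10. Then (35j + 10)² = 1225j² + 700j + 100 = 35(35j² + 20j + 2) + 30, so n² ≡ 30 (mod 35).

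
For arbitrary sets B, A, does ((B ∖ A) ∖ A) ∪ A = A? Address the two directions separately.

Forward inclusion. This inclusion fails. Take B = {1}, A = ∅; then 1 ∈ ((B ∖ A) ∖ A) ∪ A but 1 ∉ A.

Reverse inclusion. Let x ∈ A. Then either x ∈ A and x ∉ B; or x ∈ B ∩ A. In each case x ∈ ((B ∖ A) ∖ A) ∪ A, so A ⊆ ((B ∖ A) ∖ A) ∪ A.

The sets are not equal: only the reverse inclusion holds.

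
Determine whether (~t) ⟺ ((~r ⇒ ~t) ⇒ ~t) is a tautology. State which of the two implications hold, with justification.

(⇒) holds; (⇐) fails.

(⟹) Assume the antecedent. If t is true, the antecedent cannot hold. If t is false, (~r ⇒ ~t) ⇒ ~t reduces to true regardless of the other variables. Either way (~r ⇒ ~t) ⇒ ~t holds.

(⟸) This fails. Under t = T, r = F, the left side is false but the right side is true.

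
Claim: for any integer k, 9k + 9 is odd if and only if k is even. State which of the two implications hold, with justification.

[⇐] Suppose k is even; write k = 2j. Then 9k + 9 = 9·(2j) + 9 = 2·9j + 9, which is odd.

[⇒] Suppose 9k + 9 is odd. Since 9 is odd, 9k and k have the same parity, so 9k + 9 ≡ k + 9 (mod 2). As 9 is odd, 9k + 9 is odd exactly when k is even. Thus k is even.

Both directions hold; the statement is true.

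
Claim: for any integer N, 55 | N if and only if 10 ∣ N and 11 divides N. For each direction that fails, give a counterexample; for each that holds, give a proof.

Forward direction. This fails: take N = 55. Certainly 55 ∣ 55, but 10 ∤ 55.

Converse. Suppose 10 ∣ N and 11 ∣ N. Any common multiple of 10 and 11 is a multiple of their lcm; here gcd(10, 11) = 1, so lcm(10, 11) = 10·11 = 110, so 110 ∣ N. Since 55 ∣ 110, it follows that 55 ∣ N.

Not equivalent: only (⇐) holds.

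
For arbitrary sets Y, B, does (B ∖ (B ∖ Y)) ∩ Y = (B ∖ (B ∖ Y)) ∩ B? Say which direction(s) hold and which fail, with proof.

Forward inclusion. Let x ∈ (B ∖ (B ∖ Y)) ∩ Y. Then x ∈ Y ∩ B, from which x ∈ (B ∖ (B ∖ Y)) ∩ B.

Reverse inclusion. Let x ∈ (B ∖ (B ∖ Y)) ∩ B. Then x ∈ Y ∩ B, from which x ∈ (B ∖ (B ∖ Y)) ∩ Y.

Both inclusions hold.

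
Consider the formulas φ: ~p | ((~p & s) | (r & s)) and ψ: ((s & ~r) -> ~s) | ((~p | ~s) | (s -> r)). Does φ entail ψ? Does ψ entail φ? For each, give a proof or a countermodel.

Only the forward implication holds.

(⟹) Assume the antecedent. If p is true, the antecedent forces (p = T, r = T, s = T), and the consequent holds there. If p is false, the consequent reduces to true regardless of the other variables. Either way the consequent holds.

(⟸) This fails. Under p = T, r = F, s = F, the left side is false but the right side is true.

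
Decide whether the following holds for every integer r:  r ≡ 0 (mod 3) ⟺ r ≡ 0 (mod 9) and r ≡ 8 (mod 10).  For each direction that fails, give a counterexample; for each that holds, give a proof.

(⇒) This fails: r = 0 gives 0 ≡ 0 (mod 3) but 0 ≡ 0 (mod 10), so the conjunction on the right does not hold.

(⇐) Conversely, if r ≡ 0 (mod 9) and r ≡ 8 (mod 10), then by the Chinese remainder theorem r ≡ 18 (mod 90). Since 18 ≡ 0 (mod 3) and 3 ∣ 90, we get r ≡ 0 (mod 3).

(⇒) fails; (⇐) holds.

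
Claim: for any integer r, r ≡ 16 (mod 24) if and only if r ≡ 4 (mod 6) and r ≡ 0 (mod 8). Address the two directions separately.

(→) Suppose r ≡ 16 (mod 24); write r = 24j + 16. Since 6 ∣ 24, reducing mod 6 gives r ≡ 16 ≡ 4 (mod 6); since 8 ∣ 24, reducing mod 8 gives r ≡ 16 ≡ 0 (mod 8).

(←) Conversely, if r ≡ 4 (mod 6) and r ≡ 0 (mod 8), then by the Chinese remainder theorem r ≡ 16 (mod 24). This is exactly r ≡ 16 (mod 24).

The biconditional holds.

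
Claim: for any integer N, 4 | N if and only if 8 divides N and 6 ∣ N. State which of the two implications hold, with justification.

(⇐) Suppose 8 ∣ N and 6 ∣ N. Any common multiple of 8 and 6 is a multiple of their lcm; here lcm(8, 6) = 8·6/gcd(8, 6) = 48/2 = 24, so 24 ∣ N. Since 4 ∣ 24, it follows that 4 ∣ N.

(⇒) This fails: take N = 4. Certainly 4 ∣ 4, but 8 ∤ 4.

Only the converse holds.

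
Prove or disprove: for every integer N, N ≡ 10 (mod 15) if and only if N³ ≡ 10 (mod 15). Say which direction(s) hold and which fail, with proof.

Forward direction. Suppose N ≡ 10 (mod 15). Write N = 15j + 10. Then (15j + 10)³ = 3375j³ + 6750j² + 4500j + 1000 = 15(225j³ + 450j² + 300j + 66) + 10, so N³ ≡ 10 (mod 15).

Converse. Suppose N³ ≡ 10 (mod 15). The only residue r in {0, …, 14} with r³ ≡ 10 (mod 15) is r = 10, so N ≡ 10 (mod 15).

Equivalent; both directions hold.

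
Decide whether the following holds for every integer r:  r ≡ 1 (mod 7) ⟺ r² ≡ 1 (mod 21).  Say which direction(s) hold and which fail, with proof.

Both directions fail.

(⟹) This fails: take r = 15. Then 15 ≡ 1 (mod 7), but 15² = 225 ≡ 15 (mod 21), not 1.

(⟸) This fails: take r = 13. Then 13² = 169 ≡ 1 (mod 21), yet 13 ≡ 6 (mod 7), not 1.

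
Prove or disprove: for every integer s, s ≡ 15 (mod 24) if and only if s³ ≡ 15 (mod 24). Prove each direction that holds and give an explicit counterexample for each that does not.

(⟸) Suppose s³ ≡ 15 (mod 24). The only residue r in {0, …, 23} with r³ ≡ 15 (mod 24) is r = 15, so s ≡ 15 (mod 24).

(⟹) Suppose s ≡ 15 (mod 24). Write s = 24j + 15. Then (24j + 15)³ = 13824j³ + 25920j² + 16200j + 3375 = 24(576j³ + 1080j² + 675j + 140) + 15, so s³ ≡ 15 (mod 24).

Both directions hold; the statement is true.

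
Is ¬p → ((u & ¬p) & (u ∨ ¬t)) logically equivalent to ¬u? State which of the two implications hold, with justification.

Both directions fail.

[⇒] This fails. Under p = F, t = F, u = T, the left side is true but the right side is false.

[⇐] This fails. Under p = F, t = F, u = F, the left side is false but the right side is true.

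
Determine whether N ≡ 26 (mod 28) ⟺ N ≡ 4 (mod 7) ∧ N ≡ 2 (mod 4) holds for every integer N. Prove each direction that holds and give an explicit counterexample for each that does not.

Neither direction holds.

(⟹) This fails: N = 26 gives 26 ≡ 26 (mod 28) but 26 ≡ 5 (mod 7), so the conjunction on the right does not hold.

(⟸) This fails: N = 18 satisfies both congruences on the right (18 ≡ 4 mod 7 and 18 ≡ 2 mod 4) yet 18 ≡ 18 (mod 28), not 26.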